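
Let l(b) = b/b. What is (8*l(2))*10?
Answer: 80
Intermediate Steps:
l(b) = 1
(8*l(2))*10 = (8*1)*10 = 8*10 = 80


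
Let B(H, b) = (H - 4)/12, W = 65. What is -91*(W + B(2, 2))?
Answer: -35399/6 ≈ -5899.8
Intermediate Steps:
B(H, b) = -1/3 + H/12 (B(H, b) = (-4 + H)*(1/12) = -1/3 + H/12)
-91*(W + B(2, 2)) = -91*(65 + (-1/3 + (1/12)*2)) = -91*(65 + (-1/3 + 1/6)) = -91*(65 - 1/6) = -91*389/6 = -35399/6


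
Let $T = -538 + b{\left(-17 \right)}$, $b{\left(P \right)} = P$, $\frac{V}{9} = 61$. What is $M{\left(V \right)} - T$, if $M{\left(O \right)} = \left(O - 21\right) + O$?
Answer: $1632$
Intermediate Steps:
$V = 549$ ($V = 9 \cdot 61 = 549$)
$M{\left(O \right)} = -21 + 2 O$ ($M{\left(O \right)} = \left(-21 + O\right) + O = -21 + 2 O$)
$T = -555$ ($T = -538 - 17 = -555$)
$M{\left(V \right)} - T = \left(-21 + 2 \cdot 549\right) - -555 = \left(-21 + 1098\right) + 555 = 1077 + 555 = 1632$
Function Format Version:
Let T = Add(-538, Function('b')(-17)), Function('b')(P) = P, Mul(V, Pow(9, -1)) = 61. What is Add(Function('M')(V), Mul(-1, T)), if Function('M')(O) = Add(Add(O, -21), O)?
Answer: 1632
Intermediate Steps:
V = 549 (V = Mul(9, 61) = 549)
Function('M')(O) = Add(-21, Mul(2, O)) (Function('M')(O) = Add(Add(-21, O), O) = Add(-21, Mul(2, O)))
T = -555 (T = Add(-538, -17) = -555)
Add(Function('M')(V), Mul(-1, T)) = Add(Add(-21, Mul(2, 549)), Mul(-1, -555)) = Add(Add(-21, 1098), 555) = Add(1077, 555) = 1632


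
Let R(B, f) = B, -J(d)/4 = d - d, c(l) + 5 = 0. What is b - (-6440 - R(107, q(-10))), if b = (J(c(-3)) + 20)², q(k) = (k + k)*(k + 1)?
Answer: 6947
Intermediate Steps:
c(l) = -5 (c(l) = -5 + 0 = -5)
J(d) = 0 (J(d) = -4*(d - d) = -4*0 = 0)
q(k) = 2*k*(1 + k) (q(k) = (2*k)*(1 + k) = 2*k*(1 + k))
b = 400 (b = (0 + 20)² = 20² = 400)
b - (-6440 - R(107, q(-10))) = 400 - (-6440 - 1*107) = 400 - (-6440 - 107) = 400 - 1*(-6547) = 400 + 6547 = 6947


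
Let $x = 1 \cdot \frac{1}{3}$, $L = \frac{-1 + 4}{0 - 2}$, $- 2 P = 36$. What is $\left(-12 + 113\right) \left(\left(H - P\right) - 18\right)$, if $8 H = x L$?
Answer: $- \frac{101}{16} \approx -6.3125$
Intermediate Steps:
$P = -18$ ($P = \left(- \frac{1}{2}\right) 36 = -18$)
$L = - \frac{3}{2}$ ($L = \frac{3}{-2} = 3 \left(- \frac{1}{2}\right) = - \frac{3}{2} \approx -1.5$)
$x = \frac{1}{3}$ ($x = 1 \cdot \frac{1}{3} = \frac{1}{3} \approx 0.33333$)
$H = - \frac{1}{16}$ ($H = \frac{\frac{1}{3} \left(- \frac{3}{2}\right)}{8} = \frac{1}{8} \left(- \frac{1}{2}\right) = - \frac{1}{16} \approx -0.0625$)
$\left(-12 + 113\right) \left(\left(H - P\right) - 18\right) = \left(-12 + 113\right) \left(\left(- \frac{1}{16} - -18\right) - 18\right) = 101 \left(\left(- \frac{1}{16} + 18\right) - 18\right) = 101 \left(\frac{287}{16} - 18\right) = 101 \left(- \frac{1}{16}\right) = - \frac{101}{16}$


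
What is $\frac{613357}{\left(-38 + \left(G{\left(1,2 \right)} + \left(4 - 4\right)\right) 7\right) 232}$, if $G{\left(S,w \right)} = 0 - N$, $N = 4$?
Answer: $- \frac{613357}{15312} \approx -40.057$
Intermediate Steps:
$G{\left(S,w \right)} = -4$ ($G{\left(S,w \right)} = 0 - 4 = -4$)
$\frac{613357}{\left(-38 + \left(G{\left(1,2 \right)} + \left(4 - 4\right)\right) 7\right) 232} = \frac{613357}{\left(-38 + \left(-4 + \left(4 - 4\right)\right) 7\right) 232} = \frac{613357}{\left(-38 + \left(-4 + 0\right) 7\right) 232} = \frac{613357}{\left(-38 - 28\right) 232} = \frac{613357}{\left(-66\right) 232} = \frac{613357}{-15312} = 613357 \left(- \frac{1}{15312}\right) = - \frac{613357}{15312}$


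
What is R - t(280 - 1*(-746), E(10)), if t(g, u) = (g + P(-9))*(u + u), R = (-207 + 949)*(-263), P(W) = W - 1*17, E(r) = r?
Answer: -215146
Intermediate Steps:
P(W) = -17 + W (P(W) = W - 17 = -17 + W)
R = -195146 (R = 742*(-263) = -195146)
t(g, u) = 2*u*(-26 + g) (t(g, u) = (g + (-17 - 9))*(u + u) = (g - 26)*(2*u) = (-26 + g)*(2*u) = 2*u*(-26 + g))
R - t(280 - 1*(-746), E(10)) = -195146 - 2*10*(-26 + (280 - 1*(-746))) = -195146 - 2*10*(-26 + (280 + 746)) = -195146 - 2*10*(-26 + 1026) = -195146 - 2*10*1000 = -195146 - 1*20000 = -195146 - 20000 = -215146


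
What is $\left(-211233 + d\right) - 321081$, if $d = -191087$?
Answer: $-723401$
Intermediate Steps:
$\left(-211233 + d\right) - 321081 = \left(-211233 - 191087\right) - 321081 = -402320 - 321081 = -723401$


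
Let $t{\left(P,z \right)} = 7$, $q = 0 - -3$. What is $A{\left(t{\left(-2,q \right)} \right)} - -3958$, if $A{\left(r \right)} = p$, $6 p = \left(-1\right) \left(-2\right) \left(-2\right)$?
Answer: $\frac{11872}{3} \approx 3957.3$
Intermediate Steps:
$q = 3$ ($q = 0 + 3 = 3$)
$p = - \frac{2}{3}$ ($p = \frac{\left(-1\right) \left(-2\right) \left(-2\right)}{6} = \frac{2 \left(-2\right)}{6} = \frac{1}{6} \left(-4\right) = - \frac{2}{3} \approx -0.66667$)
$A{\left(r \right)} = - \frac{2}{3}$
$A{\left(t{\left(-2,q \right)} \right)} - -3958 = - \frac{2}{3} - -3958 = - \frac{2}{3} + 3958 = \frac{11872}{3}$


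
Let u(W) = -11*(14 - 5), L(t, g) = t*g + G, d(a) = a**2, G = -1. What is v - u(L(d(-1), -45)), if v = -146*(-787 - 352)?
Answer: 166393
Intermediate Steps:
L(t, g) = -1 + g*t (L(t, g) = t*g - 1 = g*t - 1 = -1 + g*t)
u(W) = -99 (u(W) = -11*9 = -99)
v = 166294 (v = -146*(-1139) = 166294)
v - u(L(d(-1), -45)) = 166294 - 1*(-99) = 166294 + 99 = 166393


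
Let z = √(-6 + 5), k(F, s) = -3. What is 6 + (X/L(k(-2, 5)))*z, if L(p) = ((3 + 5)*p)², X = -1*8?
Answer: 6 - I/72 ≈ 6.0 - 0.013889*I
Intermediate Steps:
X = -8
L(p) = 64*p² (L(p) = (8*p)² = 64*p²)
z = I (z = √(-1) = I ≈ 1.0*I)
6 + (X/L(k(-2, 5)))*z = 6 + (-8/(64*(-3)²))*I = 6 + (-8/(64*9))*I = 6 + (-8/576)*I = 6 + (-8*1/576)*I = 6 - I/72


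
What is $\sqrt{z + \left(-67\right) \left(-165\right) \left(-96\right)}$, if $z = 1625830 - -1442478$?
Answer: $2 \sqrt{501757} \approx 1416.7$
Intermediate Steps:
$z = 3068308$ ($z = 1625830 + 1442478 = 3068308$)
$\sqrt{z + \left(-67\right) \left(-165\right) \left(-96\right)} = \sqrt{3068308 + \left(-67\right) \left(-165\right) \left(-96\right)} = \sqrt{3068308 + 11055 \left(-96\right)} = \sqrt{3068308 - 1061280} = \sqrt{2007028} = 2 \sqrt{501757}$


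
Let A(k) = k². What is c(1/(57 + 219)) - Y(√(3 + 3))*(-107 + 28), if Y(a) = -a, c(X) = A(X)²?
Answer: 1/5802782976 - 79*√6 ≈ -193.51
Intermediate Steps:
c(X) = X⁴ (c(X) = (X²)² = X⁴)
c(1/(57 + 219)) - Y(√(3 + 3))*(-107 + 28) = (1/(57 + 219))⁴ - (-√(3 + 3))*(-107 + 28) = (1/276)⁴ - (-√6)*(-79) = (1/276)⁴ - 79*√6 = 1/5802782976 - 79*√6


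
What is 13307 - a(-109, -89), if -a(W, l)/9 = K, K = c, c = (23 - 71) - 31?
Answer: 12596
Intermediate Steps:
c = -79 (c = -48 - 31 = -79)
K = -79
a(W, l) = 711 (a(W, l) = -9*(-79) = 711)
13307 - a(-109, -89) = 13307 - 1*711 = 13307 - 711 = 12596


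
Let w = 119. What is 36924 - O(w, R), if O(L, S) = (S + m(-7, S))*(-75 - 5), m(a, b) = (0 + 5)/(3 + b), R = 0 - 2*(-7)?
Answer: 647148/17 ≈ 38068.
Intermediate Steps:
R = 14 (R = 0 + 14 = 14)
m(a, b) = 5/(3 + b)
O(L, S) = -400/(3 + S) - 80*S (O(L, S) = (S + 5/(3 + S))*(-75 - 5) = (S + 5/(3 + S))*(-80) = -400/(3 + S) - 80*S)
36924 - O(w, R) = 36924 - 80*(-5 - 1*14*(3 + 14))/(3 + 14) = 36924 - 80*(-5 - 1*14*17)/17 = 36924 - 80*(-5 - 238)/17 = 36924 - 80*(-243)/17 = 36924 - 1*(-19440/17) = 36924 + 19440/17 = 647148/17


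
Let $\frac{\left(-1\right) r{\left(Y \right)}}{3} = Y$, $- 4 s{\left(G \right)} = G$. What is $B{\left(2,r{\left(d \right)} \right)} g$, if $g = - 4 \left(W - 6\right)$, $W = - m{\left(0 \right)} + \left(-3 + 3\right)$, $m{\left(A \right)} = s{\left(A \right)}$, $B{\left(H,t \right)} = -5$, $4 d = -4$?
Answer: $-120$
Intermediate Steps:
$d = -1$ ($d = \frac{1}{4} \left(-4\right) = -1$)
$s{\left(G \right)} = - \frac{G}{4}$
$r{\left(Y \right)} = - 3 Y$
$m{\left(A \right)} = - \frac{A}{4}$
$W = 0$ ($W = - \frac{\left(-1\right) 0}{4} + \left(-3 + 3\right) = \left(-1\right) 0 + 0 = 0 + 0 = 0$)
$g = 24$ ($g = - 4 \left(0 - 6\right) = \left(-4\right) \left(-6\right) = 24$)
$B{\left(2,r{\left(d \right)} \right)} g = \left(-5\right) 24 = -120$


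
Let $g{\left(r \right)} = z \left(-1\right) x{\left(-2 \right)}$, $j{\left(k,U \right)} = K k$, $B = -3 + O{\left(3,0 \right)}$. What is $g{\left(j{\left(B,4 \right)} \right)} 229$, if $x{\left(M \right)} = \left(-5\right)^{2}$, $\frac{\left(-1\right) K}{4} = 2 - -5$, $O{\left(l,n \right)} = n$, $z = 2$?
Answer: $-11450$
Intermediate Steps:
$K = -28$ ($K = - 4 \left(2 - -5\right) = - 4 \left(2 + 5\right) = \left(-4\right) 7 = -28$)
$B = -3$ ($B = -3 + 0 = -3$)
$x{\left(M \right)} = 25$
$j{\left(k,U \right)} = - 28 k$
$g{\left(r \right)} = -50$ ($g{\left(r \right)} = 2 \left(-1\right) 25 = \left(-2\right) 25 = -50$)
$g{\left(j{\left(B,4 \right)} \right)} 229 = \left(-50\right) 229 = -11450$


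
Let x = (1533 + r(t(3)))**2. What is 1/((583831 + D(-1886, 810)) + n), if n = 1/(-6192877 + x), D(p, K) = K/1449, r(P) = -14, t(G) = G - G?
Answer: 625568076/365226385075435 ≈ 1.7128e-6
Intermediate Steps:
t(G) = 0
x = 2307361 (x = (1533 - 14)**2 = 1519**2 = 2307361)
D(p, K) = K/1449 (D(p, K) = K*(1/1449) = K/1449)
n = -1/3885516 (n = 1/(-6192877 + 2307361) = 1/(-3885516) = -1/3885516 ≈ -2.5737e-7)
1/((583831 + D(-1886, 810)) + n) = 1/((583831 + (1/1449)*810) - 1/3885516) = 1/((583831 + 90/161) - 1/3885516) = 1/(93996881/161 - 1/3885516) = 1/(365226385075435/625568076) = 625568076/365226385075435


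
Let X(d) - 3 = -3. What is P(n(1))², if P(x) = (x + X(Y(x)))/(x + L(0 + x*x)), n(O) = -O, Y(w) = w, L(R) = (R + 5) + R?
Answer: 1/36 ≈ 0.027778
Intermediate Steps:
L(R) = 5 + 2*R (L(R) = (5 + R) + R = 5 + 2*R)
X(d) = 0 (X(d) = 3 - 3 = 0)
P(x) = x/(5 + x + 2*x²) (P(x) = (x + 0)/(x + (5 + 2*(0 + x*x))) = x/(x + (5 + 2*(0 + x²))) = x/(x + (5 + 2*x²)) = x/(5 + x + 2*x²))
P(n(1))² = ((-1*1)/(5 - 1*1 + 2*(-1*1)²))² = (-1/(5 - 1 + 2*(-1)²))² = (-1/(5 - 1 + 2*1))² = (-1/(5 - 1 + 2))² = (-1/6)² = (-1*⅙)² = (-⅙)² = 1/36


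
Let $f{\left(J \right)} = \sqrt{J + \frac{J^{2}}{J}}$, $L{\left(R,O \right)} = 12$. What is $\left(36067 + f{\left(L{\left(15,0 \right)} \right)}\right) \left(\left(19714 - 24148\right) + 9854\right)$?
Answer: $195483140 + 10840 \sqrt{6} \approx 1.9551 \cdot 10^{8}$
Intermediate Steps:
$f{\left(J \right)} = \sqrt{2} \sqrt{J}$ ($f{\left(J \right)} = \sqrt{J + J} = \sqrt{2 J} = \sqrt{2} \sqrt{J}$)
$\left(36067 + f{\left(L{\left(15,0 \right)} \right)}\right) \left(\left(19714 - 24148\right) + 9854\right) = \left(36067 + \sqrt{2} \sqrt{12}\right) \left(\left(19714 - 24148\right) + 9854\right) = \left(36067 + \sqrt{2} \cdot 2 \sqrt{3}\right) \left(-4434 + 9854\right) = \left(36067 + 2 \sqrt{6}\right) 5420 = 195483140 + 10840 \sqrt{6}$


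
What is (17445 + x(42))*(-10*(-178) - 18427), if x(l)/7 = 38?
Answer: -294835017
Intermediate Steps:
x(l) = 266 (x(l) = 7*38 = 266)
(17445 + x(42))*(-10*(-178) - 18427) = (17445 + 266)*(-10*(-178) - 18427) = 17711*(1780 - 18427) = 17711*(-16647) = -294835017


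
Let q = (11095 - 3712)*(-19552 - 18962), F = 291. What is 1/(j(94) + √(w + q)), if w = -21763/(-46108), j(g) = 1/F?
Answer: 13417428/1110232039542311881 - 169362*I*√151127699481627491/1110232039542311881 ≈ 1.2085e-11 - 5.9303e-5*I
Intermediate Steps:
q = -284348862 (q = 7383*(-38514) = -284348862)
j(g) = 1/291
w = 21763/46108 (w = -21763*(-1/46108) = 21763/46108 ≈ 0.47200)
1/(j(94) + √(w + q)) = 1/(1/291 + √(21763/46108 - 284348862)) = 1/(1/291 + √(-13110757307333/46108)) = 1/(1/291 + I*√151127699481627491/23054)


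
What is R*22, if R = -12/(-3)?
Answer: 88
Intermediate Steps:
R = 4 (R = -12*(-⅓) = 4)
R*22 = 4*22 = 88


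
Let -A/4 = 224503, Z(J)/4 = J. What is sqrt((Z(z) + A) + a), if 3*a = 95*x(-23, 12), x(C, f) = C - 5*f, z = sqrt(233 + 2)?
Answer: sqrt(-8105763 + 36*sqrt(235))/3 ≈ 948.99*I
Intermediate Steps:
z = sqrt(235) ≈ 15.330
Z(J) = 4*J
A = -898012 (A = -4*224503 = -898012)
a = -7885/3 (a = (95*(-23 - 5*12))/3 = (95*(-23 - 60))/3 = (95*(-83))/3 = (1/3)*(-7885) = -7885/3 ≈ -2628.3)
sqrt((Z(z) + A) + a) = sqrt((4*sqrt(235) - 898012) - 7885/3) = sqrt((-898012 + 4*sqrt(235)) - 7885/3) = sqrt(-2701921/3 + 4*sqrt(235))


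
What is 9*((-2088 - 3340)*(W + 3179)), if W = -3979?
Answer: 39081600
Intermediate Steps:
9*((-2088 - 3340)*(W + 3179)) = 9*((-2088 - 3340)*(-3979 + 3179)) = 9*(-5428*(-800)) = 9*4342400 = 39081600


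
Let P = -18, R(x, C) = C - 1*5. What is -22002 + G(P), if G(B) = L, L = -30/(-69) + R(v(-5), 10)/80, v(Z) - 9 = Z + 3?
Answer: -8096553/368 ≈ -22002.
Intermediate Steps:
v(Z) = 12 + Z (v(Z) = 9 + (Z + 3) = 9 + (3 + Z) = 12 + Z)
R(x, C) = -5 + C (R(x, C) = C - 5 = -5 + C)
L = 183/368 (L = -30/(-69) + (-5 + 10)/80 = -30*(-1/69) + 5*(1/80) = 10/23 + 1/16 = 183/368 ≈ 0.49728)
G(B) = 183/368
-22002 + G(P) = -22002 + 183/368 = -8096553/368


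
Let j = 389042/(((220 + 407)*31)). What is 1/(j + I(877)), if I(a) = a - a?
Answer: 19437/389042 ≈ 0.049961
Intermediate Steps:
I(a) = 0
j = 389042/19437 (j = 389042/((627*31)) = 389042/19437 ≈ 20.016)
1/(j + I(877)) = 1/(389042/19437 + 0) = 1/(389042/19437) = 19437/389042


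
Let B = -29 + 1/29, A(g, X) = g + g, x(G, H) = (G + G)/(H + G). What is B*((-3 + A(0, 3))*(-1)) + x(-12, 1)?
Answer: -27024/319 ≈ -84.715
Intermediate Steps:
x(G, H) = 2*G/(G + H) (x(G, H) = (2*G)/(G + H) = 2*G/(G + H))
A(g, X) = 2*g
B = -840/29 (B = -29 + 1/29 = -840/29 ≈ -28.966)
B*((-3 + A(0, 3))*(-1)) + x(-12, 1) = -840*(-3 + 2*0)*(-1)/29 + 2*(-12)/(-12 + 1) = -840*(-3 + 0)*(-1)/29 + 2*(-12)/(-11) = -(-2520)*(-1)/29 + 2*(-12)*(-1/11) = -840/29*3 + 24/11 = -2520/29 + 24/11 = -27024/319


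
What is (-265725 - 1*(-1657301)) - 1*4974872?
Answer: -3583296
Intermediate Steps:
(-265725 - 1*(-1657301)) - 1*4974872 = (-265725 + 1657301) - 4974872 = 1391576 - 4974872 = -3583296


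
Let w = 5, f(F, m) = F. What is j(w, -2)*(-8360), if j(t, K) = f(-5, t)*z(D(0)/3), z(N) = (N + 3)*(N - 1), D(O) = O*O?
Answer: -125400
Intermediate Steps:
D(O) = O**2
z(N) = (-1 + N)*(3 + N) (z(N) = (3 + N)*(-1 + N) = (-1 + N)*(3 + N))
j(t, K) = 15 (j(t, K) = -5*(-3 + (0**2/3)**2 + 2*(0**2/3)) = -5*(-3 + (0*(1/3))**2 + 2*(0*(1/3))) = -5*(-3 + 0**2 + 2*0) = -5*(-3 + 0 + 0) = -5*(-3) = 15)
j(w, -2)*(-8360) = 15*(-8360) = -125400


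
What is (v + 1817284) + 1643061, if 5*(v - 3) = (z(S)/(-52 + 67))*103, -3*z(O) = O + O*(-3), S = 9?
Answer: 86508906/25 ≈ 3.4604e+6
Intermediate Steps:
z(O) = 2*O/3 (z(O) = -(O + O*(-3))/3 = -(O - 3*O)/3 = -(-2)*O/3 = 2*O/3)
v = 281/25 (v = 3 + ((((⅔)*9)/(-52 + 67))*103)/5 = 3 + ((6/15)*103)/5 = 3 + (((1/15)*6)*103)/5 = 3 + ((⅖)*103)/5 = 3 + (⅕)*(206/5) = 3 + 206/25 = 281/25 ≈ 11.240)
(v + 1817284) + 1643061 = (281/25 + 1817284) + 1643061 = 45432381/25 + 1643061 = 86508906/25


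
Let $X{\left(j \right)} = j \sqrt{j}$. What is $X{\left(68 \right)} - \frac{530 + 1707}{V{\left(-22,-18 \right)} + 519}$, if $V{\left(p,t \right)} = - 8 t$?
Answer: $- \frac{2237}{663} + 136 \sqrt{17} \approx 557.37$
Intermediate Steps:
$X{\left(j \right)} = j^{\frac{3}{2}}$
$X{\left(68 \right)} - \frac{530 + 1707}{V{\left(-22,-18 \right)} + 519} = 68^{\frac{3}{2}} - \frac{530 + 1707}{\left(-8\right) \left(-18\right) + 519} = 136 \sqrt{17} - \frac{2237}{144 + 519} = 136 \sqrt{17} - \frac{2237}{663} = - \frac{2237}{663} + 136 \sqrt{17}$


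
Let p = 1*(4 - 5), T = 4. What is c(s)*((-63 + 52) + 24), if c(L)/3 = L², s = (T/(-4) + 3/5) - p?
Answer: 351/25 ≈ 14.040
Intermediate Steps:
p = -1 (p = 1*(-1) = -1)
s = ⅗ (s = (4/(-4) + 3/5) - 1*(-1) = (4*(-¼) + 3*(⅕)) + 1 = (-1 + ⅗) + 1 = -⅖ + 1 = ⅗ ≈ 0.60000)
c(L) = 3*L²
c(s)*((-63 + 52) + 24) = (3*(⅗)²)*((-63 + 52) + 24) = (3*(9/25))*(-11 + 24) = (27/25)*13 = 351/25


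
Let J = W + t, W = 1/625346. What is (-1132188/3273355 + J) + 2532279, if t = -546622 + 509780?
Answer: 5108107564312084017/2046979455830 ≈ 2.4954e+6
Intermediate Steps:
t = -36842
W = 1/625346 ≈ 1.5991e-6
J = -23038997331/625346 (J = 1/625346 - 36842 = -23038997331/625346 ≈ -36842.)
(-1132188/3273355 + J) + 2532279 = (-1132188/3273355 - 23038997331/625346) + 2532279 = -75415525117652553/2046979455830 + 2532279 = 5108107564312084017/2046979455830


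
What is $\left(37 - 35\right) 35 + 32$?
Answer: $102$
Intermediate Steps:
$\left(37 - 35\right) 35 + 32 = 2 \cdot 35 + 32 = 70 + 32 = 102$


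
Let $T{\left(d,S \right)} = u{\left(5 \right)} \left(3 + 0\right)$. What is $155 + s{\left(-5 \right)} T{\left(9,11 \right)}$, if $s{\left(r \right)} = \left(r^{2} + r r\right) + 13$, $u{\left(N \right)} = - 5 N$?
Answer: $-4570$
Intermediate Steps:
$s{\left(r \right)} = 13 + 2 r^{2}$ ($s{\left(r \right)} = \left(r^{2} + r^{2}\right) + 13 = 2 r^{2} + 13 = 13 + 2 r^{2}$)
$T{\left(d,S \right)} = -75$ ($T{\left(d,S \right)} = \left(-5\right) 5 \left(3 + 0\right) = \left(-25\right) 3 = -75$)
$155 + s{\left(-5 \right)} T{\left(9,11 \right)} = 155 + \left(13 + 2 \left(-5\right)^{2}\right) \left(-75\right) = 155 + \left(13 + 2 \cdot 25\right) \left(-75\right) = 155 + \left(13 + 50\right) \left(-75\right) = 155 + 63 \left(-75\right) = 155 - 4725 = -4570$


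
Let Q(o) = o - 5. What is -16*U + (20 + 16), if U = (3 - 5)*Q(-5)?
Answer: -284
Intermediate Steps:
Q(o) = -5 + o
U = 20 (U = (3 - 5)*(-5 - 5) = -2*(-10) = 20)
-16*U + (20 + 16) = -16*20 + (20 + 16) = -320 + 36 = -284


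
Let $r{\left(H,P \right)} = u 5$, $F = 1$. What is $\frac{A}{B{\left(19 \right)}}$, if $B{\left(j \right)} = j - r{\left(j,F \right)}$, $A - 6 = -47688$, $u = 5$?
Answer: $7947$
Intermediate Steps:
$r{\left(H,P \right)} = 25$ ($r{\left(H,P \right)} = 5 \cdot 5 = 25$)
$A = -47682$ ($A = 6 - 47688 = -47682$)
$B{\left(j \right)} = -25 + j$ ($B{\left(j \right)} = j - 25 = -25 + j$)
$\frac{A}{B{\left(19 \right)}} = - \frac{47682}{-25 + 19} = - \frac{47682}{-6} = \left(-47682\right) \left(- \frac{1}{6}\right) = 7947$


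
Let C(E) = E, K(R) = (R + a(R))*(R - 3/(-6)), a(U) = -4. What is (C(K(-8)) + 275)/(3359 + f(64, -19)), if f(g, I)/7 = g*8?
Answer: 365/6943 ≈ 0.052571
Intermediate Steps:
f(g, I) = 56*g (f(g, I) = 7*(g*8) = 7*(8*g) = 56*g)
K(R) = (½ + R)*(-4 + R) (K(R) = (R - 4)*(R - 3/(-6)) = (-4 + R)*(R - 3*(-⅙)) = (-4 + R)*(R + ½) = (-4 + R)*(½ + R) = (½ + R)*(-4 + R))
(C(K(-8)) + 275)/(3359 + f(64, -19)) = ((-2 + (-8)² - 7/2*(-8)) + 275)/(3359 + 56*64) = ((-2 + 64 + 28) + 275)/(3359 + 3584) = (90 + 275)/6943 = 365*(1/6943) = 365/6943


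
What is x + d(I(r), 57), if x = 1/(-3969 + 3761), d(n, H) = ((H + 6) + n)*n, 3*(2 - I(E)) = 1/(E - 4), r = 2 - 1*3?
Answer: 6293023/46800 ≈ 134.47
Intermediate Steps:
r = -1 (r = 2 - 3 = -1)
I(E) = 2 - 1/(3*(-4 + E)) (I(E) = 2 - 1/(3*(E - 4)) = 2 - 1/(3*(-4 + E)))
d(n, H) = n*(6 + H + n) (d(n, H) = ((6 + H) + n)*n = (6 + H + n)*n = n*(6 + H + n))
x = -1/208 (x = 1/(-208) = -1/208 ≈ -0.0048077)
x + d(I(r), 57) = -1/208 + ((-25 + 6*(-1))/(3*(-4 - 1)))*(6 + 57 + (-25 + 6*(-1))/(3*(-4 - 1))) = -1/208 + ((⅓)*(-25 - 6)/(-5))*(6 + 57 + (⅓)*(-25 - 6)/(-5)) = -1/208 + ((⅓)*(-⅕)*(-31))*(6 + 57 + (⅓)*(-⅕)*(-31)) = -1/208 + 31*(6 + 57 + 31/15)/15 = -1/208 + (31/15)*(976/15) = -1/208 + 30256/225 = 6293023/46800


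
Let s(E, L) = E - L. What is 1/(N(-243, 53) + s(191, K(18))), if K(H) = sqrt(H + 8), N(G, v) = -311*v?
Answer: -8146/132714619 + sqrt(26)/265429238 ≈ -6.1361e-5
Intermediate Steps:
K(H) = sqrt(8 + H)
1/(N(-243, 53) + s(191, K(18))) = 1/(-311*53 + (191 - sqrt(8 + 18))) = 1/(-16483 + (191 - sqrt(26))) = 1/(-16292 - sqrt(26))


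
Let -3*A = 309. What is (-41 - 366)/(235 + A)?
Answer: -37/12 ≈ -3.0833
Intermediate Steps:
A = -103 (A = -1/3*309 = -103)
(-41 - 366)/(235 + A) = (-41 - 366)/(235 - 103) = -407/132 = -407*1/132 = -37/12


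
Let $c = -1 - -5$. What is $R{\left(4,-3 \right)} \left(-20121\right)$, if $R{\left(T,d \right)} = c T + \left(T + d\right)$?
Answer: $-342057$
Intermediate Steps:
$c = 4$ ($c = -1 + 5 = 4$)
$R{\left(T,d \right)} = d + 5 T$ ($R{\left(T,d \right)} = 4 T + \left(T + d\right) = d + 5 T$)
$R{\left(4,-3 \right)} \left(-20121\right) = \left(-3 + 5 \cdot 4\right) \left(-20121\right) = \left(-3 + 20\right) \left(-20121\right) = 17 \left(-20121\right) = -342057$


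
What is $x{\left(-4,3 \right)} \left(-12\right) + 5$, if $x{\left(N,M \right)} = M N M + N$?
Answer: $485$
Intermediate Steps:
$x{\left(N,M \right)} = N + N M^{2}$ ($x{\left(N,M \right)} = N M^{2} + N = N + N M^{2}$)
$x{\left(-4,3 \right)} \left(-12\right) + 5 = - 4 \left(1 + 3^{2}\right) \left(-12\right) + 5 = - 4 \left(1 + 9\right) \left(-12\right) + 5 = \left(-4\right) 10 \left(-12\right) + 5 = \left(-40\right) \left(-12\right) + 5 = 480 + 5 = 485$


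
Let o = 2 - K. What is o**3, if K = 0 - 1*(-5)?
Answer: -27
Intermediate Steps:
K = 5 (K = 0 + 5 = 5)
o = -3 (o = 2 - 1*5 = 2 - 5 = -3)
o**3 = (-3)**3 = -27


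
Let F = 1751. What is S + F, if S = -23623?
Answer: -21872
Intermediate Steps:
S + F = -23623 + 1751 = -21872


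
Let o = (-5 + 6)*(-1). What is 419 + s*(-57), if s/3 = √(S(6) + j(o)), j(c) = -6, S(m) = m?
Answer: 419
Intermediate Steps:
o = -1 (o = 1*(-1) = -1)
s = 0 (s = 3*√(6 - 6) = 3*√0 = 3*0 = 0)
419 + s*(-57) = 419 + 0*(-57) = 419 + 0 = 419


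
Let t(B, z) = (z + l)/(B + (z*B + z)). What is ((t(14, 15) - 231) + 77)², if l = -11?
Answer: 1354387204/57121 ≈ 23711.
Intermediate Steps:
t(B, z) = (-11 + z)/(B + z + B*z) (t(B, z) = (z - 11)/(B + (z*B + z)) = (-11 + z)/(B + (B*z + z)) = (-11 + z)/(B + (z + B*z)) = (-11 + z)/(B + z + B*z))
((t(14, 15) - 231) + 77)² = (((-11 + 15)/(14 + 15 + 14*15) - 231) + 77)² = ((4/(14 + 15 + 210) - 231) + 77)² = ((4/239 - 231) + 77)² = (-55205/239 + 77)² = (-36802/239)² = 1354387204/57121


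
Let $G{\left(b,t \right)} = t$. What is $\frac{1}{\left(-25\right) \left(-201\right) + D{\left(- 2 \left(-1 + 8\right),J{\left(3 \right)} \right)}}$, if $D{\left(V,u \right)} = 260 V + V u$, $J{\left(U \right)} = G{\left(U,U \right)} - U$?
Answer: $\frac{1}{1385} \approx 0.00072202$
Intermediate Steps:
$J{\left(U \right)} = 0$ ($J{\left(U \right)} = U - U = 0$)
$\frac{1}{\left(-25\right) \left(-201\right) + D{\left(- 2 \left(-1 + 8\right),J{\left(3 \right)} \right)}} = \frac{1}{\left(-25\right) \left(-201\right) + - 2 \left(-1 + 8\right) \left(260 + 0\right)} = \frac{1}{5025 + \left(-2\right) 7 \cdot 260} = \frac{1}{5025 - 3640} = \frac{1}{1385}$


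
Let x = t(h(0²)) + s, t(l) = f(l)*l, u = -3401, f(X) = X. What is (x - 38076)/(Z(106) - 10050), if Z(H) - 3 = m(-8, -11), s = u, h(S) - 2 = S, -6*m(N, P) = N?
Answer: 124419/30137 ≈ 4.1284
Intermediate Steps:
m(N, P) = -N/6
h(S) = 2 + S
t(l) = l² (t(l) = l*l = l²)
s = -3401
Z(H) = 13/3 (Z(H) = 3 - ⅙*(-8) = 3 + 4/3 = 13/3)
x = -3397 (x = (2 + 0²)² - 3401 = (2 + 0)² - 3401 = 2² - 3401 = 4 - 3401 = -3397)
(x - 38076)/(Z(106) - 10050) = (-3397 - 38076)/(13/3 - 10050) = -41473/(-30137/3) = -41473*(-3/30137) = 124419/30137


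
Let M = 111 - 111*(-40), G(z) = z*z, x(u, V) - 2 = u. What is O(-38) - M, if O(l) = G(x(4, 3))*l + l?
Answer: -5957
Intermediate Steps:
x(u, V) = 2 + u
G(z) = z²
M = 4551 (M = 111 + 4440 = 4551)
O(l) = 37*l (O(l) = (2 + 4)²*l + l = 6²*l + l = 36*l + l = 37*l)
O(-38) - M = 37*(-38) - 1*4551 = -1406 - 4551 = -5957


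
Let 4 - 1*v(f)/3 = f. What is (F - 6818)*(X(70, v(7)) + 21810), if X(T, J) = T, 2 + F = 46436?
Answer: 866798080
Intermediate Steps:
F = 46434 (F = -2 + 46436 = 46434)
v(f) = 12 - 3*f
(F - 6818)*(X(70, v(7)) + 21810) = (46434 - 6818)*(70 + 21810) = 39616*21880 = 866798080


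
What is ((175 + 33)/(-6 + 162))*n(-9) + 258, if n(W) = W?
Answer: 246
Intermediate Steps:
((175 + 33)/(-6 + 162))*n(-9) + 258 = ((175 + 33)/(-6 + 162))*(-9) + 258 = (208/156)*(-9) + 258 = (208*(1/156))*(-9) + 258 = (4/3)*(-9) + 258 = -12 + 258 = 246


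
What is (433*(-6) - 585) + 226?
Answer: -2957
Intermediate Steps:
(433*(-6) - 585) + 226 = (-2598 - 585) + 226 = -3183 + 226 = -2957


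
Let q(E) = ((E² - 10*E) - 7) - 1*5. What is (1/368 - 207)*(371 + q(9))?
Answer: -13330625/184 ≈ -72449.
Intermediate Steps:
q(E) = -12 + E² - 10*E (q(E) = (-7 + E² - 10*E) - 5 = -12 + E² - 10*E)
(1/368 - 207)*(371 + q(9)) = (1/368 - 207)*(371 + (-12 + 9² - 10*9)) = (1/368 - 207)*(371 + (-12 + 81 - 90)) = -76175*(371 - 21)/368 = -76175/368*350 = -13330625/184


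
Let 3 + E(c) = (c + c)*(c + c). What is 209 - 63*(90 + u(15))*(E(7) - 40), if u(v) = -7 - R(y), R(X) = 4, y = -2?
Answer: -761272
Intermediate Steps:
u(v) = -11 (u(v) = -7 - 1*4 = -7 - 4 = -11)
E(c) = -3 + 4*c² (E(c) = -3 + (c + c)*(c + c) = -3 + (2*c)*(2*c) = -3 + 4*c²)
209 - 63*(90 + u(15))*(E(7) - 40) = 209 - 63*(90 - 11)*((-3 + 4*7²) - 40) = 209 - 4977*((-3 + 4*49) - 40) = 209 - 4977*((-3 + 196) - 40) = 209 - 4977*(193 - 40) = 209 - 4977*153 = 209 - 63*12087 = 209 - 761481 = -761272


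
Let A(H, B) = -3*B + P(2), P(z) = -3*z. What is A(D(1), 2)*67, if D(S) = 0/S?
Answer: -804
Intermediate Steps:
D(S) = 0
A(H, B) = -6 - 3*B (A(H, B) = -3*B - 3*2 = -3*B - 6 = -6 - 3*B)
A(D(1), 2)*67 = (-6 - 3*2)*67 = (-6 - 6)*67 = -12*67 = -804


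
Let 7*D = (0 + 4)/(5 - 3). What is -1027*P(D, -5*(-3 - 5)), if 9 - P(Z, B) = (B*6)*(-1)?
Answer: -255723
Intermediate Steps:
D = 2/7 (D = ((0 + 4)/(5 - 3))/7 = (4/2)/7 = (4*(1/2))/7 = (1/7)*2 = 2/7 ≈ 0.28571)
P(Z, B) = 9 + 6*B (P(Z, B) = 9 - B*6*(-1) = 9 - 6*B*(-1) = 9 - (-6)*B = 9 + 6*B)
-1027*P(D, -5*(-3 - 5)) = -1027*(9 + 6*(-5*(-3 - 5))) = -1027*(9 + 6*(-5*(-8))) = -1027*(9 + 6*40) = -1027*(9 + 240) = -1027*249 = -255723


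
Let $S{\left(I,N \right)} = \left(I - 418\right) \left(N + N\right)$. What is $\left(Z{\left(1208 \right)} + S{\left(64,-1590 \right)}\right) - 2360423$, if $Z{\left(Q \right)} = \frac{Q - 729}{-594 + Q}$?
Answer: $- \frac{758107163}{614} \approx -1.2347 \cdot 10^{6}$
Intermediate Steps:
$Z{\left(Q \right)} = \frac{-729 + Q}{-594 + Q}$
$S{\left(I,N \right)} = 2 N \left(-418 + I\right)$ ($S{\left(I,N \right)} = \left(-418 + I\right) 2 N = 2 N \left(-418 + I\right)$)
$\left(Z{\left(1208 \right)} + S{\left(64,-1590 \right)}\right) - 2360423 = \left(\frac{-729 + 1208}{-594 + 1208} + 2 \left(-1590\right) \left(-418 + 64\right)\right) - 2360423 = \left(\frac{1}{614} \cdot 479 + 2 \left(-1590\right) \left(-354\right)\right) - 2360423 = \left(\frac{1}{614} \cdot 479 + 1125720\right) - 2360423 = \left(\frac{479}{614} + 1125720\right) - 2360423 = \frac{691192559}{614} - 2360423 = - \frac{758107163}{614}$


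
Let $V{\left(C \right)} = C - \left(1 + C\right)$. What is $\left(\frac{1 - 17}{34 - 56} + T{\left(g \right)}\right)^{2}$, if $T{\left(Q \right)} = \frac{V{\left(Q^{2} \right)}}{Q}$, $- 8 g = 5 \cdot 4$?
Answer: $\frac{3844}{3025} \approx 1.2707$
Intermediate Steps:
$V{\left(C \right)} = -1$
$g = - \frac{5}{2}$ ($g = - \frac{5 \cdot 4}{8} = \left(- \frac{1}{8}\right) 20 = - \frac{5}{2} \approx -2.5$)
$T{\left(Q \right)} = - \frac{1}{Q}$
$\left(\frac{1 - 17}{34 - 56} + T{\left(g \right)}\right)^{2} = \left(\frac{1 - 17}{34 - 56} - \frac{1}{- \frac{5}{2}}\right)^{2} = \left(- \frac{16}{-22} - - \frac{2}{5}\right)^{2} = \left(\left(-16\right) \left(- \frac{1}{22}\right) + \frac{2}{5}\right)^{2} = \left(\frac{8}{11} + \frac{2}{5}\right)^{2} = \left(\frac{62}{55}\right)^{2} = \frac{3844}{3025}$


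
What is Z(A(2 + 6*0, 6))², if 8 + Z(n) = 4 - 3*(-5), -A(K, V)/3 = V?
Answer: 121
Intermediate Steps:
A(K, V) = -3*V
Z(n) = 11 (Z(n) = -8 + (4 - 3*(-5)) = -8 + (4 + 15) = -8 + 19 = 11)
Z(A(2 + 6*0, 6))² = 11² = 121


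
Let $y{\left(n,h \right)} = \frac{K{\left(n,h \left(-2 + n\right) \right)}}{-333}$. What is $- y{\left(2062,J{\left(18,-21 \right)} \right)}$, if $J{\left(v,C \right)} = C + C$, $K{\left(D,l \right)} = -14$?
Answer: $- \frac{14}{333} \approx -0.042042$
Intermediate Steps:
$J{\left(v,C \right)} = 2 C$
$y{\left(n,h \right)} = \frac{14}{333}$ ($y{\left(n,h \right)} = - \frac{14}{-333} = \left(-14\right) \left(- \frac{1}{333}\right) = \frac{14}{333}$)
$- y{\left(2062,J{\left(18,-21 \right)} \right)} = \left(-1\right) \frac{14}{333} = - \frac{14}{333}$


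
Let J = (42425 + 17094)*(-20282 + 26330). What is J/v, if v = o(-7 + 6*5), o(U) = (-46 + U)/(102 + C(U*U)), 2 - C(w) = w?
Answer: 152987637600/23 ≈ 6.6516e+9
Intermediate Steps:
C(w) = 2 - w
o(U) = (-46 + U)/(104 - U²) (o(U) = (-46 + U)/(102 + (2 - U*U)) = (-46 + U)/(102 + (2 - U²)) = (-46 + U)/(104 - U²))
v = 23/425 (v = (46 - (-7 + 6*5))/(-104 + (-7 + 6*5)²) = (46 - (-7 + 30))/(-104 + (-7 + 30)²) = (46 - 1*23)/(-104 + 23²) = (46 - 23)/(-104 + 529) = 23/425 ≈ 0.054118)
J = 359970912 (J = 59519*6048 = 359970912)
J/v = 359970912/(23/425) = 359970912*(425/23) = 152987637600/23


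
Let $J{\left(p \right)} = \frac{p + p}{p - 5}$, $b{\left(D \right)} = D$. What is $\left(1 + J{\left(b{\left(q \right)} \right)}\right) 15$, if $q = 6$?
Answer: $195$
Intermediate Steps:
$J{\left(p \right)} = \frac{2 p}{-5 + p}$
$\left(1 + J{\left(b{\left(q \right)} \right)}\right) 15 = \left(1 + 2 \cdot 6 \frac{1}{-5 + 6}\right) 15 = \left(1 + 2 \cdot 6 \cdot 1^{-1}\right) 15 = \left(1 + 2 \cdot 6 \cdot 1\right) 15 = \left(1 + 12\right) 15 = 13 \cdot 15 = 195$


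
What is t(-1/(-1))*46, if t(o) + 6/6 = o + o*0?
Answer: 0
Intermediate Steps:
t(o) = -1 + o (t(o) = -1 + (o + o*0) = -1 + (o + 0) = -1 + o)
t(-1/(-1))*46 = (-1 - 1/(-1))*46 = (-1 - 1*(-1))*46 = (-1 + 1)*46 = 0*46 = 0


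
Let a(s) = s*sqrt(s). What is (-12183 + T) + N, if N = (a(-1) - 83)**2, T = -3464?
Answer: -8759 + 166*I ≈ -8759.0 + 166.0*I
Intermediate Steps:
a(s) = s**(3/2)
N = (-83 - I)**2 (N = ((-1)**(3/2) - 83)**2 = (-I - 83)**2 = (-83 - I)**2 ≈ 6888.0 + 166.0*I)
(-12183 + T) + N = (-12183 - 3464) + (83 + I)**2 = -15647 + (83 + I)**2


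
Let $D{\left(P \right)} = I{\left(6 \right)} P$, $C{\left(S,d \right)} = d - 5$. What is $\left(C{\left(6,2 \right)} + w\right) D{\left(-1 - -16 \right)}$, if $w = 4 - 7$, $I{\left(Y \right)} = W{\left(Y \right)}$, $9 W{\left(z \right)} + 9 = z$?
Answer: $30$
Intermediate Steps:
$W{\left(z \right)} = -1 + \frac{z}{9}$
$I{\left(Y \right)} = -1 + \frac{Y}{9}$
$C{\left(S,d \right)} = -5 + d$
$D{\left(P \right)} = - \frac{P}{3}$ ($D{\left(P \right)} = \left(-1 + \frac{1}{9} \cdot 6\right) P = \left(-1 + \frac{2}{3}\right) P = - \frac{P}{3}$)
$w = -3$ ($w = 4 - 7 = -3$)
$\left(C{\left(6,2 \right)} + w\right) D{\left(-1 - -16 \right)} = \left(\left(-5 + 2\right) - 3\right) \left(- \frac{-1 - -16}{3}\right) = \left(-3 - 3\right) \left(- \frac{-1 + 16}{3}\right) = - 6 \left(\left(- \frac{1}{3}\right) 15\right) = \left(-6\right) \left(-5\right) = 30$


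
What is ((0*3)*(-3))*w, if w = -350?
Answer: 0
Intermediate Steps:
((0*3)*(-3))*w = ((0*3)*(-3))*(-350) = (0*(-3))*(-350) = 0*(-350) = 0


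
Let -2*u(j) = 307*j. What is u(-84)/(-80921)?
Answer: -12894/80921 ≈ -0.15934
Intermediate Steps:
u(j) = -307*j/2
u(-84)/(-80921) = -307/2*(-84)/(-80921) = 12894*(-1/80921) = -12894/80921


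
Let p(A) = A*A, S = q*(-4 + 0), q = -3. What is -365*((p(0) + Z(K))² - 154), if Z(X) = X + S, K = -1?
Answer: 12045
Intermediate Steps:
S = 12 (S = -3*(-4 + 0) = -3*(-4) = 12)
p(A) = A²
Z(X) = 12 + X (Z(X) = X + 12 = 12 + X)
-365*((p(0) + Z(K))² - 154) = -365*((0² + (12 - 1))² - 154) = -365*((0 + 11)² - 154) = -365*(11² - 154) = -365*(121 - 154) = -365*(-33) = 12045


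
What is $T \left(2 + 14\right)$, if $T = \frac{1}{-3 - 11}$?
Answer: $- \frac{8}{7} \approx -1.1429$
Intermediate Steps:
$T = - \frac{1}{14}$ ($T = \frac{1}{-14} = - \frac{1}{14} \approx -0.071429$)
$T \left(2 + 14\right) = - \frac{2 + 14}{14} = \left(- \frac{1}{14}\right) 16 = - \frac{8}{7}$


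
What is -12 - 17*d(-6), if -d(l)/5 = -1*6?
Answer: -522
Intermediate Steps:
d(l) = 30 (d(l) = -(-5)*6 = -5*(-6) = 30)
-12 - 17*d(-6) = -12 - 17*30 = -12 - 510 = -522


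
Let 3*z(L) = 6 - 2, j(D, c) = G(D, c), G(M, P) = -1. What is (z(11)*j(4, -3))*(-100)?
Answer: 400/3 ≈ 133.33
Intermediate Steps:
j(D, c) = -1
z(L) = 4/3 (z(L) = (6 - 2)/3 = (⅓)*4 = 4/3)
(z(11)*j(4, -3))*(-100) = ((4/3)*(-1))*(-100) = -4/3*(-100) = 400/3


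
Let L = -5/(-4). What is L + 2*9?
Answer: 77/4 ≈ 19.250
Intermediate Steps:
L = 5/4 (L = -5*(-¼) = 5/4 ≈ 1.2500)
L + 2*9 = 5/4 + 2*9 = 5/4 + 18 = 77/4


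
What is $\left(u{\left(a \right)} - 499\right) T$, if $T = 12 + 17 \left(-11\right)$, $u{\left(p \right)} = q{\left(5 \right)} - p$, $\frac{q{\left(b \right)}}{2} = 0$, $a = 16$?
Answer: $90125$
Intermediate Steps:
$q{\left(b \right)} = 0$ ($q{\left(b \right)} = 2 \cdot 0 = 0$)
$u{\left(p \right)} = - p$ ($u{\left(p \right)} = 0 - p = - p$)
$T = -175$ ($T = 12 - 187 = -175$)
$\left(u{\left(a \right)} - 499\right) T = \left(\left(-1\right) 16 - 499\right) \left(-175\right) = \left(-16 - 499\right) \left(-175\right) = \left(-515\right) \left(-175\right) = 90125$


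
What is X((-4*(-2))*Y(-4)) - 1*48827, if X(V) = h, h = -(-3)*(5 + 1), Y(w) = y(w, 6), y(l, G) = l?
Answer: -48809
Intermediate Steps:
Y(w) = w
h = 18 (h = -(-3)*6 = -1*(-18) = 18)
X(V) = 18
X((-4*(-2))*Y(-4)) - 1*48827 = 18 - 1*48827 = 18 - 48827 = -48809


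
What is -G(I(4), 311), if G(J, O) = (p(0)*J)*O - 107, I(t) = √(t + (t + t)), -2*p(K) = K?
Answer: 107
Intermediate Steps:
p(K) = -K/2
I(t) = √3*√t (I(t) = √(t + 2*t) = √(3*t) = √3*√t)
G(J, O) = -107 (G(J, O) = ((-½*0)*J)*O - 107 = (0*J)*O - 107 = 0*O - 107 = 0 - 107 = -107)
-G(I(4), 311) = -1*(-107) = 107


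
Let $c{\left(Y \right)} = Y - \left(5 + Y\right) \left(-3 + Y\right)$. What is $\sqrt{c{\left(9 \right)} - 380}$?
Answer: $i \sqrt{455} \approx 21.331 i$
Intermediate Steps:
$c{\left(Y \right)} = Y - \left(-3 + Y\right) \left(5 + Y\right)$
$\sqrt{c{\left(9 \right)} - 380} = \sqrt{\left(15 - 9 - 9^{2}\right) - 380} = \sqrt{\left(15 - 9 - 81\right) - 380} = \sqrt{-75 - 380} = \sqrt{-455} = i \sqrt{455}$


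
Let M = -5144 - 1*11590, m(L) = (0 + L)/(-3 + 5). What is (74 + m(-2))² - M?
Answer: 22063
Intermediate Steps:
m(L) = L/2
M = -16734 (M = -5144 - 11590 = -16734)
(74 + m(-2))² - M = (74 + (½)*(-2))² - 1*(-16734) = (74 - 1)² + 16734 = 73² + 16734 = 5329 + 16734 = 22063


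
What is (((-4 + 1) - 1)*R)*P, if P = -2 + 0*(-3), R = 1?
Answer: 8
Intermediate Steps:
P = -2 (P = -2 + 0 = -2)
(((-4 + 1) - 1)*R)*P = (((-4 + 1) - 1)*1)*(-2) = ((-3 - 1)*1)*(-2) = -4*1*(-2) = -4*(-2) = 8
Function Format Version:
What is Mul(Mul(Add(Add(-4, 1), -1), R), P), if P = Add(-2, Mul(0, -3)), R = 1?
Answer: 8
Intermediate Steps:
P = -2 (P = Add(-2, 0) = -2)
Mul(Mul(Add(Add(-4, 1), -1), R), P) = Mul(Mul(Add(Add(-4, 1), -1), 1), -2) = Mul(Mul(Add(-3, -1), 1), -2) = Mul(Mul(-4, 1), -2) = Mul(-4, -2) = 8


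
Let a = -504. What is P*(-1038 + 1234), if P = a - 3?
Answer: -99372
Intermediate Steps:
P = -507 (P = -504 - 3 = -507)
P*(-1038 + 1234) = -507*(-1038 + 1234) = -507*196 = -99372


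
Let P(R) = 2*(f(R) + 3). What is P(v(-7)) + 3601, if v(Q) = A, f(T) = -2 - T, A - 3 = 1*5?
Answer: 3587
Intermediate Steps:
A = 8 (A = 3 + 1*5 = 3 + 5 = 8)
v(Q) = 8
P(R) = 2 - 2*R (P(R) = 2*((-2 - R) + 3) = 2*(1 - R) = 2 - 2*R)
P(v(-7)) + 3601 = (2 - 2*8) + 3601 = (2 - 16) + 3601 = -14 + 3601 = 3587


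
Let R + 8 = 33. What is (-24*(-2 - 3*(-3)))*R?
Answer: -4200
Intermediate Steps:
R = 25 (R = -8 + 33 = 25)
(-24*(-2 - 3*(-3)))*R = -24*(-2 - 3*(-3))*25 = -24*(-2 + 9)*25 = -24*7*25 = -168*25 = -4200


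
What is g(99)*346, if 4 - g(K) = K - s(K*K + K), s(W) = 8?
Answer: -30102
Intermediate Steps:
g(K) = 12 - K (g(K) = 4 - (K - 1*8) = 4 - (K - 8) = 4 - (-8 + K) = 4 + (8 - K) = 12 - K)
g(99)*346 = (12 - 1*99)*346 = (12 - 99)*346 = -87*346 = -30102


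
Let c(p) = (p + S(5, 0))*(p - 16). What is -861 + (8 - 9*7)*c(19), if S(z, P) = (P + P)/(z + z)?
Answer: -3996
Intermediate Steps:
S(z, P) = P/z (S(z, P) = (2*P)/((2*z)) = (2*P)*(1/(2*z)) = P/z)
c(p) = p*(-16 + p) (c(p) = (p + 0/5)*(p - 16) = (p + 0*(⅕))*(-16 + p) = (p + 0)*(-16 + p) = p*(-16 + p))
-861 + (8 - 9*7)*c(19) = -861 + (8 - 9*7)*(19*(-16 + 19)) = -861 + (8 - 63)*(19*3) = -861 - 55*57 = -861 - 3135 = -3996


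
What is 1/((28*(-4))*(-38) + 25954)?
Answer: 1/30210 ≈ 3.3102e-5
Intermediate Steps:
1/((28*(-4))*(-38) + 25954) = 1/(-112*(-38) + 25954) = 1/(4256 + 25954) = 1/30210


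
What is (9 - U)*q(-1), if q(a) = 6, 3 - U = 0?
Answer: 36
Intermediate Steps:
U = 3 (U = 3 - 1*0 = 3 + 0 = 3)
(9 - U)*q(-1) = (9 - 1*3)*6 = (9 - 3)*6 = 6*6 = 36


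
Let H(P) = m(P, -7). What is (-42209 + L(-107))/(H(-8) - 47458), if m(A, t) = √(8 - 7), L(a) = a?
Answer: 42316/47457 ≈ 0.89167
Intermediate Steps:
m(A, t) = 1 (m(A, t) = √1 = 1)
H(P) = 1
(-42209 + L(-107))/(H(-8) - 47458) = (-42209 - 107)/(1 - 47458) = -42316/(-47457) = -42316*(-1/47457) = 42316/47457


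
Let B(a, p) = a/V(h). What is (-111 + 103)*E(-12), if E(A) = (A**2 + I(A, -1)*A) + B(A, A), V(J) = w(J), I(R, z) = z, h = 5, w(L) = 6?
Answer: -1232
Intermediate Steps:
V(J) = 6
B(a, p) = a/6
E(A) = A**2 - 5*A/6 (E(A) = (A**2 - A) + A/6 = A**2 - 5*A/6)
(-111 + 103)*E(-12) = (-111 + 103)*((1/6)*(-12)*(-5 + 6*(-12))) = -4*(-12)*(-5 - 72)/3 = -4*(-12)*(-77)/3 = -8*154 = -1232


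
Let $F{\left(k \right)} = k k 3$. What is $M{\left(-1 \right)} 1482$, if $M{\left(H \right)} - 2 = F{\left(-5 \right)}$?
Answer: $114114$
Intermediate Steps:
$F{\left(k \right)} = 3 k^{2}$ ($F{\left(k \right)} = k^{2} \cdot 3 = 3 k^{2}$)
$M{\left(H \right)} = 77$ ($M{\left(H \right)} = 2 + 3 \left(-5\right)^{2} = 2 + 3 \cdot 25 = 2 + 75 = 77$)
$M{\left(-1 \right)} 1482 = 77 \cdot 1482 = 114114$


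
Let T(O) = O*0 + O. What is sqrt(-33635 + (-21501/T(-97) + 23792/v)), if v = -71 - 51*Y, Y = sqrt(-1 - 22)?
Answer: sqrt(582)*sqrt((38737583 + 27549299*I*sqrt(23))/(-71 - 51*I*sqrt(23)))/97 ≈ 0.2453 + 182.86*I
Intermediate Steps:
Y = I*sqrt(23) (Y = sqrt(-23) = I*sqrt(23) ≈ 4.7958*I)
v = -71 - 51*I*sqrt(23) ≈ -71.0 - 244.59*I
T(O) = O (T(O) = 0 + O = O)
sqrt(-33635 + (-21501/T(-97) + 23792/v)) = sqrt(-33635 + (-21501/(-97) + 23792/(-71 - 51*I*sqrt(23)))) = sqrt(-33635 + (-21501*(-1/97) + 23792/(-71 - 51*I*sqrt(23)))) = sqrt(-33635 + (21501/97 + 23792/(-71 - 51*I*sqrt(23)))) = sqrt(-3241094/97 + 23792/(-71 - 51*I*sqrt(23)))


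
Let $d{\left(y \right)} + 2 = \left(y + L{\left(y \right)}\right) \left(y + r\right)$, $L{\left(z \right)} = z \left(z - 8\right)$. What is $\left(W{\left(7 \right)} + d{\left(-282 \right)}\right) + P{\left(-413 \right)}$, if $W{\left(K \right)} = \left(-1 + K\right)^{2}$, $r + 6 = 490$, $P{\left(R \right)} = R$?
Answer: $16462217$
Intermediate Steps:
$r = 484$ ($r = -6 + 490 = 484$)
$L{\left(z \right)} = z \left(-8 + z\right)$
$d{\left(y \right)} = -2 + \left(484 + y\right) \left(y + y \left(-8 + y\right)\right)$ ($d{\left(y \right)} = -2 + \left(y + y \left(-8 + y\right)\right) \left(y + 484\right) = -2 + \left(y + y \left(-8 + y\right)\right) \left(484 + y\right) = -2 + \left(484 + y\right) \left(y + y \left(-8 + y\right)\right)$)
$\left(W{\left(7 \right)} + d{\left(-282 \right)}\right) + P{\left(-413 \right)} = \left(\left(-1 + 7\right)^{2} + \left(-2 + \left(-282\right)^{3} - -955416 + 477 \left(-282\right)^{2}\right)\right) - 413 = \left(6^{2} + \left(-2 - 22425768 + 955416 + 477 \cdot 79524\right)\right) - 413 = \left(36 + \left(-2 - 22425768 + 955416 + 37932948\right)\right) - 413 = \left(36 + 16462594\right) - 413 = 16462630 - 413 = 16462217$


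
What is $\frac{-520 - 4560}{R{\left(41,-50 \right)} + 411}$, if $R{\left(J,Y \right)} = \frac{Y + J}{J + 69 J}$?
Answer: $- \frac{14579600}{1179561} \approx -12.36$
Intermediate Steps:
$R{\left(J,Y \right)} = \frac{J + Y}{70 J}$
$\frac{-520 - 4560}{R{\left(41,-50 \right)} + 411} = \frac{-520 - 4560}{\frac{41 - 50}{70 \cdot 41} + 411} = - \frac{5080}{\frac{1}{70} \cdot \frac{1}{41} \left(-9\right) + 411} = - \frac{5080}{- \frac{9}{2870} + 411} = - \frac{5080}{\frac{1179561}{2870}} = \left(-5080\right) \frac{2870}{1179561} = - \frac{14579600}{1179561}$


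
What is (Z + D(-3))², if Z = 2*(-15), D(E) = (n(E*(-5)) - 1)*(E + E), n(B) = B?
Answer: 12996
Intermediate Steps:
D(E) = 2*E*(-1 - 5*E) (D(E) = (E*(-5) - 1)*(E + E) = (-5*E - 1)*(2*E) = (-1 - 5*E)*(2*E) = 2*E*(-1 - 5*E))
Z = -30
(Z + D(-3))² = (-30 - 2*(-3)*(1 + 5*(-3)))² = (-30 - 2*(-3)*(1 - 15))² = (-30 - 2*(-3)*(-14))² = (-30 - 84)² = (-114)² = 12996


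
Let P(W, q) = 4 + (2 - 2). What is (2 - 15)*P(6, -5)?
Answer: -52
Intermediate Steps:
P(W, q) = 4 (P(W, q) = 4 + 0 = 4)
(2 - 15)*P(6, -5) = (2 - 15)*4 = -13*4 = -52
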